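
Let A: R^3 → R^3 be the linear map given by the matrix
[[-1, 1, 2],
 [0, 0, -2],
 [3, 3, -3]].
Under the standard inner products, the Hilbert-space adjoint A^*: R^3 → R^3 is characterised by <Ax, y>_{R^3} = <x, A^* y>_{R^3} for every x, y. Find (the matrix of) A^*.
A^* = A^T =
[[-1, 0, 3],
 [1, 0, 3],
 [2, -2, -3]]

For real matrices with standard dot products, the defining identity <Ax, y> = <x, A^* y> gives (Ax)^T y = x^T (A^*) y, i.e. x^T A^T y = x^T (A^*) y. Since this holds for all x, y, we must have A^* = A^T. Therefore
A^* =
[[-1, 0, 3],
 [1, 0, 3],
 [2, -2, -3]].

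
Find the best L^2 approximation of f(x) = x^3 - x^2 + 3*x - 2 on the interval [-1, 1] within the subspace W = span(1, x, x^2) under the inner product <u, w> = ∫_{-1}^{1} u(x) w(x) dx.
g(x) = -x^2 + 18*x/5 - 2

The best approximation g ∈ W is the orthogonal projection of f onto W. Writing g = a_0 + a_1 x + a_2 x^2, the coefficients solve the normal equations G · a = b where
  G_{ij} = <φ_i, φ_j> and b_i = <f, φ_i>, with φ_0 = 1, φ_1 = x, φ_2 = x^2.
G =
  [2, 0, 2/3]
  [0, 2/3, 0]
  [2/3, 0, 2/5],
b = (-14/3, 12/5, -26/15).
Solving gives a_0 = -2, a_1 = 18/5, a_2 = -1, so
  g(x) = -x^2 + 18*x/5 - 2.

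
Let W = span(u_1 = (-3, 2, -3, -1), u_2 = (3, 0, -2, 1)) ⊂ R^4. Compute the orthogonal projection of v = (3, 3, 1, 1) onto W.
proj_W(v) = (37/17, -22/51, -19/51, 37/51)

Set up U = [u_1 | ... | u_2] ∈ R^(4×2). The projector onto W = col(U) is P = U (U^T U)^(-1) U^T.
Compute U^T U =
  [23, -4]
  [-4, 14],
and U^T v = (-7, 8).
Solve U^T U · c = U^T v for the coefficients: c = (-11/51, 26/51). The projection is proj_W(v) = U c.
Check: (v - proj_W(v)) · u_1 = 0  (should be 0).
Check: (v - proj_W(v)) · u_2 = 0  (should be 0).
Result: proj_W(v) = (37/17, -22/51, -19/51, 37/51).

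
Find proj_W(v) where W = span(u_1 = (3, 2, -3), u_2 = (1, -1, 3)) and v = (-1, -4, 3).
proj_W(v) = (-134/89, -176/89, 342/89)

Set up U = [u_1 | ... | u_2] ∈ R^(3×2). The projector onto W = col(U) is P = U (U^T U)^(-1) U^T.
Compute U^T U =
  [22, -8]
  [-8, 11],
and U^T v = (-20, 12).
Solve U^T U · c = U^T v for the coefficients: c = (-62/89, 52/89). The projection is proj_W(v) = U c.
Check: (v - proj_W(v)) · u_1 = 0  (should be 0).
Check: (v - proj_W(v)) · u_2 = 0  (should be 0).
Result: proj_W(v) = (-134/89, -176/89, 342/89).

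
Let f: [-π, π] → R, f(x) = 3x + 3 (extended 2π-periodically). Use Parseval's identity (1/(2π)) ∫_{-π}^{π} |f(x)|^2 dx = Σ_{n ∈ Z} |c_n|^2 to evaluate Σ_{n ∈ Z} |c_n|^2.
Σ |c_n|^2 = 3π^2 + 9

Expand and integrate term by term over [-π, π]:
  ∫ (3x)^2 dx = 9·(2π^3/3); ∫ 2·3·(3)·x dx = 0 (odd integrand); ∫ 3^2 dx = 9·2π.
So (1/(2π)) ∫_{-π}^{π} (3x + 3)^2 dx = 9π^2/3 + 9 = 3π^2 + 9.
Parseval ⇒ Σ |c_n|^2 = 3π^2 + 9.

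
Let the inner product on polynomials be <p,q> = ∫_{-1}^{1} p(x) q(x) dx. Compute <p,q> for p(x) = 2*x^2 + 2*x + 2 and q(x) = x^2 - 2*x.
<p,q> = -8/15

Expand the product: p(x)·q(x) = 2*x^4 - 2*x^3 - 2*x^2 - 4*x.
∫_{-1}^{1} of each monomial x^k gives [2/(k+1) if k even, 0 if k odd]. Integrating term-by-term (or equivalently evaluating the antiderivative F(x) = 2*x^5/5 - x^4/2 - 2*x^3/3 - 2*x^2 at the endpoints):
  F(1) − F(−1) = -83/30 − (-67/30) = -8/15.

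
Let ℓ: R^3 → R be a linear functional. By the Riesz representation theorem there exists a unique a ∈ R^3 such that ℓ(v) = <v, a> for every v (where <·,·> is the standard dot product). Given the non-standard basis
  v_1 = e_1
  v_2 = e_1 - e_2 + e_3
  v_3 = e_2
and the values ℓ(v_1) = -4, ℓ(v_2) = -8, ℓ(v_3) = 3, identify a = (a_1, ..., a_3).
a = (-4, 3, -1)

Write a = (a_1, ..., a_3) in the standard basis. For each basis vector v_i, ℓ(v_i) = <v_i, a> is a linear equation in the a_j's. Collect the n equations into a matrix system V a = ℓ, where row i of V is v_i (expressed in the standard basis). Since V is invertible (lower-triangular with 1s on the diagonal, up to permutation), solve by back-substitution:
  V =
[[1, 0, 0],
 [1, -1, 1],
 [0, 1, 0]]
  V a = (-4, -8, 3)
Solving gives a = (-4, 3, -1).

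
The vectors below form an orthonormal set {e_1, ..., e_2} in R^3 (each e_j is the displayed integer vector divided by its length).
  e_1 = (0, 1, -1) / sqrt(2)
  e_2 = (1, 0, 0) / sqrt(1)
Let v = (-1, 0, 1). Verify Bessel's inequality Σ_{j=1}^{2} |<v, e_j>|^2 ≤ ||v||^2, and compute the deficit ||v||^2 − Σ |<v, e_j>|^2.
Σ |<v, e_j>|^2 = 3/2; ||v||^2 = 2; deficit = 1/2

Write each e_j = u_j / sqrt(<u_j, u_j>) where u_j is the displayed integer vector. Then <v, e_j> = <v, u_j> / sqrt(<u_j, u_j>), so |<v, e_j>|^2 = <v, u_j>^2 / <u_j, u_j>.
Coefficients: <v, e_1> = -1/sqrt(2), <v, e_2> = -1/sqrt(1).
Square and sum: Σ |<v, e_j>|^2 = 3/2.
Compute ||v||^2 = v·v = 2.
Deficit = 2 − 3/2 = 1/2 ≥ 0, confirming Bessel's inequality. (The deficit equals ||v − Σ <v,e_j> e_j||^2, the squared distance from v to span{e_j}.)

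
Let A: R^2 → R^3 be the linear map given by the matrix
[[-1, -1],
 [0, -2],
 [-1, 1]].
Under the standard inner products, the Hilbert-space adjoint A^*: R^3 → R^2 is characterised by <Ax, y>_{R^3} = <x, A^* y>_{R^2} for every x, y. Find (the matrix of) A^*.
A^* = A^T =
[[-1, 0, -1],
 [-1, -2, 1]]

For real matrices with standard dot products, the defining identity <Ax, y> = <x, A^* y> gives (Ax)^T y = x^T (A^*) y, i.e. x^T A^T y = x^T (A^*) y. Since this holds for all x, y, we must have A^* = A^T. Therefore
A^* =
[[-1, 0, -1],
 [-1, -2, 1]].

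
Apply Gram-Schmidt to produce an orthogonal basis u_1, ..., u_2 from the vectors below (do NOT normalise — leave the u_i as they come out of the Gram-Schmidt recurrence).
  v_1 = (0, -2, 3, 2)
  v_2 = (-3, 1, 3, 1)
Orthogonal basis:
  u_1 = (0, -2, 3, 2)
  u_2 = (-3, 35/17, 24/17, -1/17)

Apply the Gram-Schmidt recurrence
  u_1 = v_1
  u_i = v_i − Σ_{j<i} ((v_i · u_j) / (u_j · u_j)) · u_j.

Step by step this gives:
  u_1 = (0, -2, 3, 2)
  u_2 = (-3, 35/17, 24/17, -1/17)

Orthogonality check:
  u_2 · u_1 = 0 (should be 0)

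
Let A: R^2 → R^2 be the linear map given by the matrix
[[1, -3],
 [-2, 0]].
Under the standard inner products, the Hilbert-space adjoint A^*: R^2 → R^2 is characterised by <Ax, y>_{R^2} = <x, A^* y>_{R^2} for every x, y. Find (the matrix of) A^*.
A^* = A^T =
[[1, -2],
 [-3, 0]]

For real matrices with standard dot products, the defining identity <Ax, y> = <x, A^* y> gives (Ax)^T y = x^T (A^*) y, i.e. x^T A^T y = x^T (A^*) y. Since this holds for all x, y, we must have A^* = A^T. Therefore
A^* =
[[1, -2],
 [-3, 0]].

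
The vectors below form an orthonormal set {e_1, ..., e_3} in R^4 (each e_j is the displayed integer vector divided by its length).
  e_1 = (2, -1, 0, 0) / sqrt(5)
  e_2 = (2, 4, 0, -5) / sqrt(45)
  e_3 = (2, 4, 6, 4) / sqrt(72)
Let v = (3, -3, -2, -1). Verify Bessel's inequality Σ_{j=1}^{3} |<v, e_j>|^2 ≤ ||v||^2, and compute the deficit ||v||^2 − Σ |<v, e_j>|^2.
Σ |<v, e_j>|^2 = 413/18; ||v||^2 = 23; deficit = 1/18

Write each e_j = u_j / sqrt(<u_j, u_j>) where u_j is the displayed integer vector. Then <v, e_j> = <v, u_j> / sqrt(<u_j, u_j>), so |<v, e_j>|^2 = <v, u_j>^2 / <u_j, u_j>.
Coefficients: <v, e_1> = 9/sqrt(5), <v, e_2> = -1/sqrt(45), <v, e_3> = -22/sqrt(72).
Square and sum: Σ |<v, e_j>|^2 = 413/18.
Compute ||v||^2 = v·v = 23.
Deficit = 23 − 413/18 = 1/18 ≥ 0, confirming Bessel's inequality. (The deficit equals ||v − Σ <v,e_j> e_j||^2, the squared distance from v to span{e_j}.)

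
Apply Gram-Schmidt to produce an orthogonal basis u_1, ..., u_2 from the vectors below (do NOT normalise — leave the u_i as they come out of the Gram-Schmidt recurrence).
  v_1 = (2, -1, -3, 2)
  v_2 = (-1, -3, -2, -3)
Orthogonal basis:
  u_1 = (2, -1, -3, 2)
  u_2 = (-10/9, -53/18, -11/6, -28/9)

Apply the Gram-Schmidt recurrence
  u_1 = v_1
  u_i = v_i − Σ_{j<i} ((v_i · u_j) / (u_j · u_j)) · u_j.

Step by step this gives:
  u_1 = (2, -1, -3, 2)
  u_2 = (-10/9, -53/18, -11/6, -28/9)

Orthogonality check:
  u_2 · u_1 = 0 (should be 0)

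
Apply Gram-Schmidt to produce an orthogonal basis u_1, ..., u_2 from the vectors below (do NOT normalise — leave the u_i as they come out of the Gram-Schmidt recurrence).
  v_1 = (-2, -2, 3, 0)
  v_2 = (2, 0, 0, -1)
Orthogonal basis:
  u_1 = (-2, -2, 3, 0)
  u_2 = (26/17, -8/17, 12/17, -1)

Apply the Gram-Schmidt recurrence
  u_1 = v_1
  u_i = v_i − Σ_{j<i} ((v_i · u_j) / (u_j · u_j)) · u_j.

Step by step this gives:
  u_1 = (-2, -2, 3, 0)
  u_2 = (26/17, -8/17, 12/17, -1)

Orthogonality check:
  u_2 · u_1 = 0 (should be 0)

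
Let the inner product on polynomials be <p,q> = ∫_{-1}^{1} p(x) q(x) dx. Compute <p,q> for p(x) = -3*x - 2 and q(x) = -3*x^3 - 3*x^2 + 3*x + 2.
<p,q> = -32/5

Expand the product: p(x)·q(x) = 9*x^4 + 15*x^3 - 3*x^2 - 12*x - 4.
∫_{-1}^{1} of each monomial x^k gives [2/(k+1) if k even, 0 if k odd]. Integrating term-by-term (or equivalently evaluating the antiderivative F(x) = 9*x^5/5 + 15*x^4/4 - x^3 - 6*x^2 - 4*x at the endpoints):
  F(1) − F(−1) = -109/20 − (19/20) = -32/5.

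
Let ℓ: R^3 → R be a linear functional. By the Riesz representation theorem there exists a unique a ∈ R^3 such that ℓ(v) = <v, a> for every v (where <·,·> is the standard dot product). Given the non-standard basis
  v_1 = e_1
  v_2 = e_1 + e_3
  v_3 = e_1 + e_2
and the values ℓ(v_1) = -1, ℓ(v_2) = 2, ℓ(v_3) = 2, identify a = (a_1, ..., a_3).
a = (-1, 3, 3)

Write a = (a_1, ..., a_3) in the standard basis. For each basis vector v_i, ℓ(v_i) = <v_i, a> is a linear equation in the a_j's. Collect the n equations into a matrix system V a = ℓ, where row i of V is v_i (expressed in the standard basis). Since V is invertible (lower-triangular with 1s on the diagonal, up to permutation), solve by back-substitution:
  V =
[[1, 0, 0],
 [1, 0, 1],
 [1, 1, 0]]
  V a = (-1, 2, 2)
Solving gives a = (-1, 3, 3).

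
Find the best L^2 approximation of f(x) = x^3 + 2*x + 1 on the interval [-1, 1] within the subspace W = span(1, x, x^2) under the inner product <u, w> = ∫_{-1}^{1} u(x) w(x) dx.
g(x) = 13*x/5 + 1

The best approximation g ∈ W is the orthogonal projection of f onto W. Writing g = a_0 + a_1 x + a_2 x^2, the coefficients solve the normal equations G · a = b where
  G_{ij} = <φ_i, φ_j> and b_i = <f, φ_i>, with φ_0 = 1, φ_1 = x, φ_2 = x^2.
G =
  [2, 0, 2/3]
  [0, 2/3, 0]
  [2/3, 0, 2/5],
b = (2, 26/15, 2/3).
Solving gives a_0 = 1, a_1 = 13/5, a_2 = 0, so
  g(x) = 13*x/5 + 1.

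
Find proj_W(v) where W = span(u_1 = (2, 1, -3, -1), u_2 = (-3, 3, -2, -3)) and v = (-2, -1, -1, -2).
proj_W(v) = (-19/13, 1, -4/13, -1)

Set up U = [u_1 | ... | u_2] ∈ R^(4×2). The projector onto W = col(U) is P = U (U^T U)^(-1) U^T.
Compute U^T U =
  [15, 6]
  [6, 31],
and U^T v = (0, 11).
Solve U^T U · c = U^T v for the coefficients: c = (-2/13, 5/13). The projection is proj_W(v) = U c.
Check: (v - proj_W(v)) · u_1 = 0  (should be 0).
Check: (v - proj_W(v)) · u_2 = 0  (should be 0).
Result: proj_W(v) = (-19/13, 1, -4/13, -1).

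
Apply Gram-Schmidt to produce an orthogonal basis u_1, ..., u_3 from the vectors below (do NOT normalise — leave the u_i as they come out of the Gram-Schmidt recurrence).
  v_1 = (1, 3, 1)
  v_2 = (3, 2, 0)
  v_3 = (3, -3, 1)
Orthogonal basis:
  u_1 = (1, 3, 1)
  u_2 = (24/11, -5/11, -9/11)
  u_3 = (22/31, -33/31, 77/31)

Apply the Gram-Schmidt recurrence
  u_1 = v_1
  u_i = v_i − Σ_{j<i} ((v_i · u_j) / (u_j · u_j)) · u_j.

Step by step this gives:
  u_1 = (1, 3, 1)
  u_2 = (24/11, -5/11, -9/11)
  u_3 = (22/31, -33/31, 77/31)

Orthogonality check:
  u_2 · u_1 = 0 (should be 0)
  u_3 · u_1 = 0 (should be 0)
  u_3 · u_2 = 0 (should be 0)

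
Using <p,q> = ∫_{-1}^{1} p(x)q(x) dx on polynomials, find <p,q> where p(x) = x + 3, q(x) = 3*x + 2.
<p,q> = 14

Expand the product: p(x)·q(x) = 3*x^2 + 11*x + 6.
∫_{-1}^{1} of each monomial x^k gives [2/(k+1) if k even, 0 if k odd]. Integrating term-by-term (or equivalently evaluating the antiderivative F(x) = x^3 + 11*x^2/2 + 6*x at the endpoints):
  F(1) − F(−1) = 25/2 − (-3/2) = 14.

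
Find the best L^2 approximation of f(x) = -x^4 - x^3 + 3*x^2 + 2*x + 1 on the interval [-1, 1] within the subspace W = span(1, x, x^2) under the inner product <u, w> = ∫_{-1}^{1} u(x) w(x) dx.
g(x) = 15*x^2/7 + 7*x/5 + 38/35

The best approximation g ∈ W is the orthogonal projection of f onto W. Writing g = a_0 + a_1 x + a_2 x^2, the coefficients solve the normal equations G · a = b where
  G_{ij} = <φ_i, φ_j> and b_i = <f, φ_i>, with φ_0 = 1, φ_1 = x, φ_2 = x^2.
G =
  [2, 0, 2/3]
  [0, 2/3, 0]
  [2/3, 0, 2/5],
b = (18/5, 14/15, 166/105).
Solving gives a_0 = 38/35, a_1 = 7/5, a_2 = 15/7, so
  g(x) = 15*x^2/7 + 7*x/5 + 38/35.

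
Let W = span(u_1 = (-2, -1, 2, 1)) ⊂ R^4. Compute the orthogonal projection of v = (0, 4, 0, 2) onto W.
proj_W(v) = (2/5, 1/5, -2/5, -1/5)

Set up U = [u_1 | ... | u_1] ∈ R^(4×1). The projector onto W = col(U) is P = U (U^T U)^(-1) U^T.
Compute U^T U =
  [10],
and U^T v = (-2).
Solve U^T U · c = U^T v for the coefficients: c = (-1/5). The projection is proj_W(v) = U c.
Check: (v - proj_W(v)) · u_1 = 0  (should be 0).
Result: proj_W(v) = (2/5, 1/5, -2/5, -1/5).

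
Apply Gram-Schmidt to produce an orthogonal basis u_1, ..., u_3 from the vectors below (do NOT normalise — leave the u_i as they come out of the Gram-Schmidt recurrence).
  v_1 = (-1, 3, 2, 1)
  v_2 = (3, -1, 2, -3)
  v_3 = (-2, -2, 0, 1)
Orthogonal basis:
  u_1 = (-1, 3, 2, 1)
  u_2 = (8/3, 0, 8/3, -8/3)
  u_3 = (-6/5, -7/5, 7/5, 1/5)

Apply the Gram-Schmidt recurrence
  u_1 = v_1
  u_i = v_i − Σ_{j<i} ((v_i · u_j) / (u_j · u_j)) · u_j.

Step by step this gives:
  u_1 = (-1, 3, 2, 1)
  u_2 = (8/3, 0, 8/3, -8/3)
  u_3 = (-6/5, -7/5, 7/5, 1/5)

Orthogonality check:
  u_2 · u_1 = 0 (should be 0)
  u_3 · u_1 = 0 (should be 0)
  u_3 · u_2 = 0 (should be 0)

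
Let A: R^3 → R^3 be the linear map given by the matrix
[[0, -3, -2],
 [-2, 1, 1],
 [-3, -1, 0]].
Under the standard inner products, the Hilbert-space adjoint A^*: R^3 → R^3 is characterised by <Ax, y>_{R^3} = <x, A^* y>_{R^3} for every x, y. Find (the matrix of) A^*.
A^* = A^T =
[[0, -2, -3],
 [-3, 1, -1],
 [-2, 1, 0]]

For real matrices with standard dot products, the defining identity <Ax, y> = <x, A^* y> gives (Ax)^T y = x^T (A^*) y, i.e. x^T A^T y = x^T (A^*) y. Since this holds for all x, y, we must have A^* = A^T. Therefore
A^* =
[[0, -2, -3],
 [-3, 1, -1],
 [-2, 1, 0]].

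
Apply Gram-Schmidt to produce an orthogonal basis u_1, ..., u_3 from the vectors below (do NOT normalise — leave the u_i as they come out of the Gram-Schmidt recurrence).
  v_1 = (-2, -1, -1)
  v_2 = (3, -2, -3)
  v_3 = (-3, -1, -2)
Orthogonal basis:
  u_1 = (-2, -1, -1)
  u_2 = (8/3, -13/6, -19/6)
  u_3 = (-8/131, 72/131, -56/131)

Apply the Gram-Schmidt recurrence
  u_1 = v_1
  u_i = v_i − Σ_{j<i} ((v_i · u_j) / (u_j · u_j)) · u_j.

Step by step this gives:
  u_1 = (-2, -1, -1)
  u_2 = (8/3, -13/6, -19/6)
  u_3 = (-8/131, 72/131, -56/131)

Orthogonality check:
  u_2 · u_1 = 0 (should be 0)
  u_3 · u_1 = 0 (should be 0)
  u_3 · u_2 = 0 (should be 0)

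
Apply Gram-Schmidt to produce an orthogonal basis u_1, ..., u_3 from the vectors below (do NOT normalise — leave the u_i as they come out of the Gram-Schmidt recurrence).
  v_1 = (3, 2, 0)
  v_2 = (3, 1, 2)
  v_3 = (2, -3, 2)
Orthogonal basis:
  u_1 = (3, 2, 0)
  u_2 = (6/13, -9/13, 2)
  u_3 = (80/61, -120/61, -60/61)

Apply the Gram-Schmidt recurrence
  u_1 = v_1
  u_i = v_i − Σ_{j<i} ((v_i · u_j) / (u_j · u_j)) · u_j.

Step by step this gives:
  u_1 = (3, 2, 0)
  u_2 = (6/13, -9/13, 2)
  u_3 = (80/61, -120/61, -60/61)

Orthogonality check:
  u_2 · u_1 = 0 (should be 0)
  u_3 · u_1 = 0 (should be 0)
  u_3 · u_2 = 0 (should be 0)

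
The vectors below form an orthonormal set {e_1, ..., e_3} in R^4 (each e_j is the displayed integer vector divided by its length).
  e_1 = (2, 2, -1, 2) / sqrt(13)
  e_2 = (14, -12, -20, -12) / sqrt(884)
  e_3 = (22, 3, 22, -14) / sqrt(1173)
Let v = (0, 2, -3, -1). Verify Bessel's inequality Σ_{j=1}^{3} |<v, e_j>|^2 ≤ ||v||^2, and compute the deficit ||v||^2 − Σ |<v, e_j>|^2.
Σ |<v, e_j>|^2 = 19/3; ||v||^2 = 14; deficit = 23/3

Write each e_j = u_j / sqrt(<u_j, u_j>) where u_j is the displayed integer vector. Then <v, e_j> = <v, u_j> / sqrt(<u_j, u_j>), so |<v, e_j>|^2 = <v, u_j>^2 / <u_j, u_j>.
Coefficients: <v, e_1> = 5/sqrt(13), <v, e_2> = 48/sqrt(884), <v, e_3> = -46/sqrt(1173).
Square and sum: Σ |<v, e_j>|^2 = 19/3.
Compute ||v||^2 = v·v = 14.
Deficit = 14 − 19/3 = 23/3 ≥ 0, confirming Bessel's inequality. (The deficit equals ||v − Σ <v,e_j> e_j||^2, the squared distance from v to span{e_j}.)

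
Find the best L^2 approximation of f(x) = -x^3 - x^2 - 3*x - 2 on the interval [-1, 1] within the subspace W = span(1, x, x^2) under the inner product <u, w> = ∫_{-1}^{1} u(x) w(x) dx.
g(x) = -x^2 - 18*x/5 - 2

The best approximation g ∈ W is the orthogonal projection of f onto W. Writing g = a_0 + a_1 x + a_2 x^2, the coefficients solve the normal equations G · a = b where
  G_{ij} = <φ_i, φ_j> and b_i = <f, φ_i>, with φ_0 = 1, φ_1 = x, φ_2 = x^2.
G =
  [2, 0, 2/3]
  [0, 2/3, 0]
  [2/3, 0, 2/5],
b = (-14/3, -12/5, -26/15).
Solving gives a_0 = -2, a_1 = -18/5, a_2 = -1, so
  g(x) = -x^2 - 18*x/5 - 2.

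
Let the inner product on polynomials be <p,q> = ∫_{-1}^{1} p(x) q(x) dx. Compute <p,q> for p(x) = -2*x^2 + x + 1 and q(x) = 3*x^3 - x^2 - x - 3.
<p,q> = -4/3

Expand the product: p(x)·q(x) = -6*x^5 + 5*x^4 + 4*x^3 + 4*x^2 - 4*x - 3.
∫_{-1}^{1} of each monomial x^k gives [2/(k+1) if k even, 0 if k odd]. Integrating term-by-term (or equivalently evaluating the antiderivative F(x) = -x^6 + x^5 + x^4 + 4*x^3/3 - 2*x^2 - 3*x at the endpoints):
  F(1) − F(−1) = -8/3 − (-4/3) = -4/3.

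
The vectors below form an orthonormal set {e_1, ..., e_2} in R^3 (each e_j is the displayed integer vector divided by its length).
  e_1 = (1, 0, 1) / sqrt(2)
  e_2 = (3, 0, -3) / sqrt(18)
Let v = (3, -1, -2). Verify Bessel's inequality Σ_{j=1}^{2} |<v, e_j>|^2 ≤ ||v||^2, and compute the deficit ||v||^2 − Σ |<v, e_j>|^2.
Σ |<v, e_j>|^2 = 13; ||v||^2 = 14; deficit = 1

Write each e_j = u_j / sqrt(<u_j, u_j>) where u_j is the displayed integer vector. Then <v, e_j> = <v, u_j> / sqrt(<u_j, u_j>), so |<v, e_j>|^2 = <v, u_j>^2 / <u_j, u_j>.
Coefficients: <v, e_1> = 1/sqrt(2), <v, e_2> = 15/sqrt(18).
Square and sum: Σ |<v, e_j>|^2 = 13.
Compute ||v||^2 = v·v = 14.
Deficit = 14 − 13 = 1 ≥ 0, confirming Bessel's inequality. (The deficit equals ||v − Σ <v,e_j> e_j||^2, the squared distance from v to span{e_j}.)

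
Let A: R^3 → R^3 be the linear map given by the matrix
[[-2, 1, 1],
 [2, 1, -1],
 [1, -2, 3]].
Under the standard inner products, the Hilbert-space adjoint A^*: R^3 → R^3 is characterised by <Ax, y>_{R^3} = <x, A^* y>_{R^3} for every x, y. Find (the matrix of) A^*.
A^* = A^T =
[[-2, 2, 1],
 [1, 1, -2],
 [1, -1, 3]]

For real matrices with standard dot products, the defining identity <Ax, y> = <x, A^* y> gives (Ax)^T y = x^T (A^*) y, i.e. x^T A^T y = x^T (A^*) y. Since this holds for all x, y, we must have A^* = A^T. Therefore
A^* =
[[-2, 2, 1],
 [1, 1, -2],
 [1, -1, 3]].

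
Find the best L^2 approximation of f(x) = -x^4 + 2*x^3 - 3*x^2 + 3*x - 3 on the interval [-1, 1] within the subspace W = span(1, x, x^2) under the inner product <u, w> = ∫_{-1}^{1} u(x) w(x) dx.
g(x) = -27*x^2/7 + 21*x/5 - 102/35

The best approximation g ∈ W is the orthogonal projection of f onto W. Writing g = a_0 + a_1 x + a_2 x^2, the coefficients solve the normal equations G · a = b where
  G_{ij} = <φ_i, φ_j> and b_i = <f, φ_i>, with φ_0 = 1, φ_1 = x, φ_2 = x^2.
G =
  [2, 0, 2/3]
  [0, 2/3, 0]
  [2/3, 0, 2/5],
b = (-42/5, 14/5, -122/35).
Solving gives a_0 = -102/35, a_1 = 21/5, a_2 = -27/7, so
  g(x) = -27*x^2/7 + 21*x/5 - 102/35.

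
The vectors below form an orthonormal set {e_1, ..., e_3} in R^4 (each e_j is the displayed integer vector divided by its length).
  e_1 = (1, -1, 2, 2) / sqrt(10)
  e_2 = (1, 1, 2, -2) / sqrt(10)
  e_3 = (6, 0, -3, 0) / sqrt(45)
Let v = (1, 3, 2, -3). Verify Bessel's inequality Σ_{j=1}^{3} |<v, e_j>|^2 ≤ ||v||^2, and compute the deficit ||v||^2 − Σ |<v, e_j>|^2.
Σ |<v, e_j>|^2 = 106/5; ||v||^2 = 23; deficit = 9/5

Write each e_j = u_j / sqrt(<u_j, u_j>) where u_j is the displayed integer vector. Then <v, e_j> = <v, u_j> / sqrt(<u_j, u_j>), so |<v, e_j>|^2 = <v, u_j>^2 / <u_j, u_j>.
Coefficients: <v, e_1> = -4/sqrt(10), <v, e_2> = 14/sqrt(10), <v, e_3> = 0/sqrt(45).
Square and sum: Σ |<v, e_j>|^2 = 106/5.
Compute ||v||^2 = v·v = 23.
Deficit = 23 − 106/5 = 9/5 ≥ 0, confirming Bessel's inequality. (The deficit equals ||v − Σ <v,e_j> e_j||^2, the squared distance from v to span{e_j}.)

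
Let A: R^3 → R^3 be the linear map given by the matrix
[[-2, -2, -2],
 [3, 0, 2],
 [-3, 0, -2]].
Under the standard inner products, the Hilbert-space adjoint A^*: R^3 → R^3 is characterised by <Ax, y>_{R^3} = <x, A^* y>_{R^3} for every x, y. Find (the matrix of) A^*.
A^* = A^T =
[[-2, 3, -3],
 [-2, 0, 0],
 [-2, 2, -2]]

For real matrices with standard dot products, the defining identity <Ax, y> = <x, A^* y> gives (Ax)^T y = x^T (A^*) y, i.e. x^T A^T y = x^T (A^*) y. Since this holds for all x, y, we must have A^* = A^T. Therefore
A^* =
[[-2, 3, -3],
 [-2, 0, 0],
 [-2, 2, -2]].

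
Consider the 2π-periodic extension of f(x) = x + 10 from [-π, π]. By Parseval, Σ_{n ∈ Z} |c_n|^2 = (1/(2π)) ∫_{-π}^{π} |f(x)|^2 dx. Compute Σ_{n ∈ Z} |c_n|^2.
Σ |c_n|^2 = π^2/3 + 100

Expand and integrate term by term over [-π, π]:
  ∫ (x)^2 dx = 1·(2π^3/3); ∫ 2·1·(10)·x dx = 0 (odd integrand); ∫ 10^2 dx = 100·2π.
So (1/(2π)) ∫_{-π}^{π} (x + 10)^2 dx = 1π^2/3 + 100 = π^2/3 + 100.
Parseval ⇒ Σ |c_n|^2 = π^2/3 + 100.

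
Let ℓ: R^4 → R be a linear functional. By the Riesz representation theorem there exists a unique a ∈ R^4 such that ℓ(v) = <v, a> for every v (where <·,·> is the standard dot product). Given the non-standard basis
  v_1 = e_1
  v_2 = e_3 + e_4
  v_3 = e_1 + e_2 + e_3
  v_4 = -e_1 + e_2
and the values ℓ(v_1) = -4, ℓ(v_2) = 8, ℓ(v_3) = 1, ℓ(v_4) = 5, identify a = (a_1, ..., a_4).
a = (-4, 1, 4, 4)

Write a = (a_1, ..., a_4) in the standard basis. For each basis vector v_i, ℓ(v_i) = <v_i, a> is a linear equation in the a_j's. Collect the n equations into a matrix system V a = ℓ, where row i of V is v_i (expressed in the standard basis). Since V is invertible (lower-triangular with 1s on the diagonal, up to permutation), solve by back-substitution:
  V =
[[1, 0, 0, 0],
 [0, 0, 1, 1],
 [1, 1, 1, 0],
 [-1, 1, 0, 0]]
  V a = (-4, 8, 1, 5)
Solving gives a = (-4, 1, 4, 4).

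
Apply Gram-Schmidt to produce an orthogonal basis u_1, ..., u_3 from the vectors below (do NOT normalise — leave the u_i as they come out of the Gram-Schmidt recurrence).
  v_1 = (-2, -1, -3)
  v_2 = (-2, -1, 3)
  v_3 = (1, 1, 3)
Orthogonal basis:
  u_1 = (-2, -1, -3)
  u_2 = (-18/7, -9/7, 15/7)
  u_3 = (-1/5, 2/5, 0)

Apply the Gram-Schmidt recurrence
  u_1 = v_1
  u_i = v_i − Σ_{j<i} ((v_i · u_j) / (u_j · u_j)) · u_j.

Step by step this gives:
  u_1 = (-2, -1, -3)
  u_2 = (-18/7, -9/7, 15/7)
  u_3 = (-1/5, 2/5, 0)

Orthogonality check:
  u_2 · u_1 = 0 (should be 0)
  u_3 · u_1 = 0 (should be 0)
  u_3 · u_2 = 0 (should be 0)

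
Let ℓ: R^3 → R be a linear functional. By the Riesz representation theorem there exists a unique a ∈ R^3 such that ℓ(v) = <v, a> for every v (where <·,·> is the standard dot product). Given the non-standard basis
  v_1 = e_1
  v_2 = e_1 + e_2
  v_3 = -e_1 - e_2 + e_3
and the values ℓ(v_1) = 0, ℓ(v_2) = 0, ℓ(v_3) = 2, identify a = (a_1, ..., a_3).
a = (0, 0, 2)

Write a = (a_1, ..., a_3) in the standard basis. For each basis vector v_i, ℓ(v_i) = <v_i, a> is a linear equation in the a_j's. Collect the n equations into a matrix system V a = ℓ, where row i of V is v_i (expressed in the standard basis). Since V is invertible (lower-triangular with 1s on the diagonal, up to permutation), solve by back-substitution:
  V =
[[1, 0, 0],
 [1, 1, 0],
 [-1, -1, 1]]
  V a = (0, 0, 2)
Solving gives a = (0, 0, 2).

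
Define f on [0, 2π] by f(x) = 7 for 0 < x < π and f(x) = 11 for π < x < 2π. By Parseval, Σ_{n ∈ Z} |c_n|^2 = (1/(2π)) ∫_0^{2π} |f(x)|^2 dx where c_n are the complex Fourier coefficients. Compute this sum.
Σ |c_n|^2 = 85

Parseval equates the L^2 energy of f (normalised by 1/(2π)) with the ℓ^2 sum of its Fourier coefficients: (1/(2π)) ∫_0^{2π} |f|^2 = Σ |c_n|^2.
Compute the left side: (1/(2π)) [∫_0^π 7^2 dx + ∫_π^{2π} 11^2 dx] = (1/(2π)) · (49π + 121π) = (49 + 121)/2 = 85.
So Σ_{n ∈ Z} |c_n|^2 = 85.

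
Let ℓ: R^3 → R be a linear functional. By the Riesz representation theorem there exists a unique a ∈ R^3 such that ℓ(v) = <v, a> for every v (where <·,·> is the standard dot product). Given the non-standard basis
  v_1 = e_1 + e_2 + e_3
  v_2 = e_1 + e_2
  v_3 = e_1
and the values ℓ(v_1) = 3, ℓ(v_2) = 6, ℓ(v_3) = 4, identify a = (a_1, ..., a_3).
a = (4, 2, -3)

Write a = (a_1, ..., a_3) in the standard basis. For each basis vector v_i, ℓ(v_i) = <v_i, a> is a linear equation in the a_j's. Collect the n equations into a matrix system V a = ℓ, where row i of V is v_i (expressed in the standard basis). Since V is invertible (lower-triangular with 1s on the diagonal, up to permutation), solve by back-substitution:
  V =
[[1, 1, 1],
 [1, 1, 0],
 [1, 0, 0]]
  V a = (3, 6, 4)
Solving gives a = (4, 2, -3).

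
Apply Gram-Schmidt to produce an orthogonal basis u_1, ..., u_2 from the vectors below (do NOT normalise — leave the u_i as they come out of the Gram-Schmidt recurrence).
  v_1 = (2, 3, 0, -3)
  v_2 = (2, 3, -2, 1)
Orthogonal basis:
  u_1 = (2, 3, 0, -3)
  u_2 = (12/11, 18/11, -2, 26/11)

Apply the Gram-Schmidt recurrence
  u_1 = v_1
  u_i = v_i − Σ_{j<i} ((v_i · u_j) / (u_j · u_j)) · u_j.

Step by step this gives:
  u_1 = (2, 3, 0, -3)
  u_2 = (12/11, 18/11, -2, 26/11)

Orthogonality check:
  u_2 · u_1 = 0 (should be 0)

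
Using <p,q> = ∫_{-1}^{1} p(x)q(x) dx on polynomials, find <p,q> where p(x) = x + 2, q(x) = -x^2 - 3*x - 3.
<p,q> = -46/3

Expand the product: p(x)·q(x) = -x^3 - 5*x^2 - 9*x - 6.
∫_{-1}^{1} of each monomial x^k gives [2/(k+1) if k even, 0 if k odd]. Integrating term-by-term (or equivalently evaluating the antiderivative F(x) = -x^4/4 - 5*x^3/3 - 9*x^2/2 - 6*x at the endpoints):
  F(1) − F(−1) = -149/12 − (35/12) = -46/3.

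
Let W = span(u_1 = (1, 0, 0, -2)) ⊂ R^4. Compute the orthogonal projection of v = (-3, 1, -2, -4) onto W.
proj_W(v) = (1, 0, 0, -2)

Set up U = [u_1 | ... | u_1] ∈ R^(4×1). The projector onto W = col(U) is P = U (U^T U)^(-1) U^T.
Compute U^T U =
  [5],
and U^T v = (5).
Solve U^T U · c = U^T v for the coefficients: c = (1). The projection is proj_W(v) = U c.
Check: (v - proj_W(v)) · u_1 = 0  (should be 0).
Result: proj_W(v) = (1, 0, 0, -2).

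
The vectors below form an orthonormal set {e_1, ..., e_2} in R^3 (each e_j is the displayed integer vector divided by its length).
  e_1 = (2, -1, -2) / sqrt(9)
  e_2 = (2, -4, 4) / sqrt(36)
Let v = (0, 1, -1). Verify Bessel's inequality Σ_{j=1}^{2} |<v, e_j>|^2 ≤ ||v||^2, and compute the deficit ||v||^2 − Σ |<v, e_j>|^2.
Σ |<v, e_j>|^2 = 17/9; ||v||^2 = 2; deficit = 1/9

Write each e_j = u_j / sqrt(<u_j, u_j>) where u_j is the displayed integer vector. Then <v, e_j> = <v, u_j> / sqrt(<u_j, u_j>), so |<v, e_j>|^2 = <v, u_j>^2 / <u_j, u_j>.
Coefficients: <v, e_1> = 1/sqrt(9), <v, e_2> = -8/sqrt(36).
Square and sum: Σ |<v, e_j>|^2 = 17/9.
Compute ||v||^2 = v·v = 2.
Deficit = 2 − 17/9 = 1/9 ≥ 0, confirming Bessel's inequality. (The deficit equals ||v − Σ <v,e_j> e_j||^2, the squared distance from v to span{e_j}.)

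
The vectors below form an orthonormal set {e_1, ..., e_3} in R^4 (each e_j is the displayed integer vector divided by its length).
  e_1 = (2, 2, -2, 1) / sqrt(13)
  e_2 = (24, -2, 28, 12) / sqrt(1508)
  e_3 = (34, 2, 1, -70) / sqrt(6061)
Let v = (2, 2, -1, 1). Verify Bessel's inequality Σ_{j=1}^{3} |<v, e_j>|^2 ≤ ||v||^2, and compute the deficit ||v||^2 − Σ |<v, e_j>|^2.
Σ |<v, e_j>|^2 = 2054/209; ||v||^2 = 10; deficit = 36/209

Write each e_j = u_j / sqrt(<u_j, u_j>) where u_j is the displayed integer vector. Then <v, e_j> = <v, u_j> / sqrt(<u_j, u_j>), so |<v, e_j>|^2 = <v, u_j>^2 / <u_j, u_j>.
Coefficients: <v, e_1> = 11/sqrt(13), <v, e_2> = 28/sqrt(1508), <v, e_3> = 1/sqrt(6061).
Square and sum: Σ |<v, e_j>|^2 = 2054/209.
Compute ||v||^2 = v·v = 10.
Deficit = 10 − 2054/209 = 36/209 ≥ 0, confirming Bessel's inequality. (The deficit equals ||v − Σ <v,e_j> e_j||^2, the squared distance from v to span{e_j}.)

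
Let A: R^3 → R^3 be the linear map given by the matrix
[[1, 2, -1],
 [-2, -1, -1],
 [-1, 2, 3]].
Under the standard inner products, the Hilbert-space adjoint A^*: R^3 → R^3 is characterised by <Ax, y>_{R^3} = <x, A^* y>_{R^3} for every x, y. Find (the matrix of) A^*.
A^* = A^T =
[[1, -2, -1],
 [2, -1, 2],
 [-1, -1, 3]]

For real matrices with standard dot products, the defining identity <Ax, y> = <x, A^* y> gives (Ax)^T y = x^T (A^*) y, i.e. x^T A^T y = x^T (A^*) y. Since this holds for all x, y, we must have A^* = A^T. Therefore
A^* =
[[1, -2, -1],
 [2, -1, 2],
 [-1, -1, 3]].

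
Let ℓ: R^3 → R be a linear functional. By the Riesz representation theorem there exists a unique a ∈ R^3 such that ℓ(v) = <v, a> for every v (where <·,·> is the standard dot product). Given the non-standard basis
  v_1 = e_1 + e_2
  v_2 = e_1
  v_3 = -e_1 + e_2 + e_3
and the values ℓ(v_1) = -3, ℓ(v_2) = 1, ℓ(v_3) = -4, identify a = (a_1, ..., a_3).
a = (1, -4, 1)

Write a = (a_1, ..., a_3) in the standard basis. For each basis vector v_i, ℓ(v_i) = <v_i, a> is a linear equation in the a_j's. Collect the n equations into a matrix system V a = ℓ, where row i of V is v_i (expressed in the standard basis). Since V is invertible (lower-triangular with 1s on the diagonal, up to permutation), solve by back-substitution:
  V =
[[1, 1, 0],
 [1, 0, 0],
 [-1, 1, 1]]
  V a = (-3, 1, -4)
Solving gives a = (1, -4, 1).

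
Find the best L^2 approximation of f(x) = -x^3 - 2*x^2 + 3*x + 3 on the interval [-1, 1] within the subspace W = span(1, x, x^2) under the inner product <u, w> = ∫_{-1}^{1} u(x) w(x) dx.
g(x) = -2*x^2 + 12*x/5 + 3

The best approximation g ∈ W is the orthogonal projection of f onto W. Writing g = a_0 + a_1 x + a_2 x^2, the coefficients solve the normal equations G · a = b where
  G_{ij} = <φ_i, φ_j> and b_i = <f, φ_i>, with φ_0 = 1, φ_1 = x, φ_2 = x^2.
G =
  [2, 0, 2/3]
  [0, 2/3, 0]
  [2/3, 0, 2/5],
b = (14/3, 8/5, 6/5).
Solving gives a_0 = 3, a_1 = 12/5, a_2 = -2, so
  g(x) = -2*x^2 + 12*x/5 + 3.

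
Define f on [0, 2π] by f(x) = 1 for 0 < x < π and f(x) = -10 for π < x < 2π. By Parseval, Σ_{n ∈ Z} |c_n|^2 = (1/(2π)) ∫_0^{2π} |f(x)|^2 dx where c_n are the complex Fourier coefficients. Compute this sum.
Σ |c_n|^2 = 101/2

Parseval equates the L^2 energy of f (normalised by 1/(2π)) with the ℓ^2 sum of its Fourier coefficients: (1/(2π)) ∫_0^{2π} |f|^2 = Σ |c_n|^2.
Compute the left side: (1/(2π)) [∫_0^π 1^2 dx + ∫_π^{2π} (-10)^2 dx] = (1/(2π)) · (1π + 100π) = (1 + 100)/2 = 101/2.
So Σ_{n ∈ Z} |c_n|^2 = 101/2.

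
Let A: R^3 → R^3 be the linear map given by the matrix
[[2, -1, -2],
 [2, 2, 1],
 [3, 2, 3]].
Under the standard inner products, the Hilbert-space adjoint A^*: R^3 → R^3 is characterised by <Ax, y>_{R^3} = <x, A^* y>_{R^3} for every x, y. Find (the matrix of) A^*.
A^* = A^T =
[[2, 2, 3],
 [-1, 2, 2],
 [-2, 1, 3]]

For real matrices with standard dot products, the defining identity <Ax, y> = <x, A^* y> gives (Ax)^T y = x^T (A^*) y, i.e. x^T A^T y = x^T (A^*) y. Since this holds for all x, y, we must have A^* = A^T. Therefore
A^* =
[[2, 2, 3],
 [-1, 2, 2],
 [-2, 1, 3]].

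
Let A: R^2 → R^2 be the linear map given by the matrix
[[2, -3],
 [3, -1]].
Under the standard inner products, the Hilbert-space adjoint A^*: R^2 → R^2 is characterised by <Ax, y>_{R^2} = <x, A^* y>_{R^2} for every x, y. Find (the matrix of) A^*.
A^* = A^T =
[[2, 3],
 [-3, -1]]

For real matrices with standard dot products, the defining identity <Ax, y> = <x, A^* y> gives (Ax)^T y = x^T (A^*) y, i.e. x^T A^T y = x^T (A^*) y. Since this holds for all x, y, we must have A^* = A^T. Therefore
A^* =
[[2, 3],
 [-3, -1]].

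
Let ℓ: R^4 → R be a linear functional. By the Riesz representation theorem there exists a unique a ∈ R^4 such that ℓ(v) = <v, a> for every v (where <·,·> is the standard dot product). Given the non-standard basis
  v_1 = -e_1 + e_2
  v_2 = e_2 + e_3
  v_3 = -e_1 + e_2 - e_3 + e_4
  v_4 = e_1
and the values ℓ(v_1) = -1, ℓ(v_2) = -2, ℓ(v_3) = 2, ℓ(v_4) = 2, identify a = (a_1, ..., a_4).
a = (2, 1, -3, 0)

Write a = (a_1, ..., a_4) in the standard basis. For each basis vector v_i, ℓ(v_i) = <v_i, a> is a linear equation in the a_j's. Collect the n equations into a matrix system V a = ℓ, where row i of V is v_i (expressed in the standard basis). Since V is invertible (lower-triangular with 1s on the diagonal, up to permutation), solve by back-substitution:
  V =
[[-1, 1, 0, 0],
 [0, 1, 1, 0],
 [-1, 1, -1, 1],
 [1, 0, 0, 0]]
  V a = (-1, -2, 2, 2)
Solving gives a = (2, 1, -3, 0).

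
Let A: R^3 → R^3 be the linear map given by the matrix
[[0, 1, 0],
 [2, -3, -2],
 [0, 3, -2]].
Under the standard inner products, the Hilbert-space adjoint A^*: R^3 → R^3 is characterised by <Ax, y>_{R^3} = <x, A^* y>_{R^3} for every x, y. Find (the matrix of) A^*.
A^* = A^T =
[[0, 2, 0],
 [1, -3, 3],
 [0, -2, -2]]

For real matrices with standard dot products, the defining identity <Ax, y> = <x, A^* y> gives (Ax)^T y = x^T (A^*) y, i.e. x^T A^T y = x^T (A^*) y. Since this holds for all x, y, we must have A^* = A^T. Therefore
A^* =
[[0, 2, 0],
 [1, -3, 3],
 [0, -2, -2]].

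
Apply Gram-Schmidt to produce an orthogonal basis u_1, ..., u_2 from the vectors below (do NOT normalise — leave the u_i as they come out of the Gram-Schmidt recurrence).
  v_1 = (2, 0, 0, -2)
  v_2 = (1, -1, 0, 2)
Orthogonal basis:
  u_1 = (2, 0, 0, -2)
  u_2 = (3/2, -1, 0, 3/2)

Apply the Gram-Schmidt recurrence
  u_1 = v_1
  u_i = v_i − Σ_{j<i} ((v_i · u_j) / (u_j · u_j)) · u_j.

Step by step this gives:
  u_1 = (2, 0, 0, -2)
  u_2 = (3/2, -1, 0, 3/2)

Orthogonality check:
  u_2 · u_1 = 0 (should be 0)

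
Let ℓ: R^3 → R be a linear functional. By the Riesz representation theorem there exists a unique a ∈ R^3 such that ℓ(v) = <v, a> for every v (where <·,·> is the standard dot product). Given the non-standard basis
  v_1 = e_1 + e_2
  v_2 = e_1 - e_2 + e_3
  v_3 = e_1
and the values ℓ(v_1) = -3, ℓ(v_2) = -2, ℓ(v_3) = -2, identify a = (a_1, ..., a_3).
a = (-2, -1, -1)

Write a = (a_1, ..., a_3) in the standard basis. For each basis vector v_i, ℓ(v_i) = <v_i, a> is a linear equation in the a_j's. Collect the n equations into a matrix system V a = ℓ, where row i of V is v_i (expressed in the standard basis). Since V is invertible (lower-triangular with 1s on the diagonal, up to permutation), solve by back-substitution:
  V =
[[1, 1, 0],
 [1, -1, 1],
 [1, 0, 0]]
  V a = (-3, -2, -2)
Solving gives a = (-2, -1, -1).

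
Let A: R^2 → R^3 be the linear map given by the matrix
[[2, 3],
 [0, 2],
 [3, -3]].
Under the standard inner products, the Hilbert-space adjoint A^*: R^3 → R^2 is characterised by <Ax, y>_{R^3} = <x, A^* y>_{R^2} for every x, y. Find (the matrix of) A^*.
A^* = A^T =
[[2, 0, 3],
 [3, 2, -3]]

For real matrices with standard dot products, the defining identity <Ax, y> = <x, A^* y> gives (Ax)^T y = x^T (A^*) y, i.e. x^T A^T y = x^T (A^*) y. Since this holds for all x, y, we must have A^* = A^T. Therefore
A^* =
[[2, 0, 3],
 [3, 2, -3]].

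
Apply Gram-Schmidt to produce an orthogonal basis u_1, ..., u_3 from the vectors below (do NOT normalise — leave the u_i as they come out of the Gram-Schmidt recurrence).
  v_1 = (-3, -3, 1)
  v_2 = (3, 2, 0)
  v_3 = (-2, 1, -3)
Orthogonal basis:
  u_1 = (-3, -3, 1)
  u_2 = (12/19, -7/19, 15/19)
  u_3 = (2/11, -3/11, -3/11)

Apply the Gram-Schmidt recurrence
  u_1 = v_1
  u_i = v_i − Σ_{j<i} ((v_i · u_j) / (u_j · u_j)) · u_j.

Step by step this gives:
  u_1 = (-3, -3, 1)
  u_2 = (12/19, -7/19, 15/19)
  u_3 = (2/11, -3/11, -3/11)

Orthogonality check:
  u_2 · u_1 = 0 (should be 0)
  u_3 · u_1 = 0 (should be 0)
  u_3 · u_2 = 0 (should be 0)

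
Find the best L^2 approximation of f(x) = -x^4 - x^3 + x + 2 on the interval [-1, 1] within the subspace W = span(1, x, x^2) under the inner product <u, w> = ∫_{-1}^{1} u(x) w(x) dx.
g(x) = -6*x^2/7 + 2*x/5 + 73/35

The best approximation g ∈ W is the orthogonal projection of f onto W. Writing g = a_0 + a_1 x + a_2 x^2, the coefficients solve the normal equations G · a = b where
  G_{ij} = <φ_i, φ_j> and b_i = <f, φ_i>, with φ_0 = 1, φ_1 = x, φ_2 = x^2.
G =
  [2, 0, 2/3]
  [0, 2/3, 0]
  [2/3, 0, 2/5],
b = (18/5, 4/15, 22/21).
Solving gives a_0 = 73/35, a_1 = 2/5, a_2 = -6/7, so
  g(x) = -6*x^2/7 + 2*x/5 + 73/35.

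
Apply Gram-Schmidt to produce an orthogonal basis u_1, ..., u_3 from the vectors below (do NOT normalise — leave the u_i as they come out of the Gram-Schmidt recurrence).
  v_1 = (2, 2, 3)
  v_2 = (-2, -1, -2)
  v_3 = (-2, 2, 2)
Orthogonal basis:
  u_1 = (2, 2, 3)
  u_2 = (-10/17, 7/17, 2/17)
  u_3 = (-2/9, -4/9, 4/9)

Apply the Gram-Schmidt recurrence
  u_1 = v_1
  u_i = v_i − Σ_{j<i} ((v_i · u_j) / (u_j · u_j)) · u_j.

Step by step this gives:
  u_1 = (2, 2, 3)
  u_2 = (-10/17, 7/17, 2/17)
  u_3 = (-2/9, -4/9, 4/9)

Orthogonality check:
  u_2 · u_1 = 0 (should be 0)
  u_3 · u_1 = 0 (should be 0)
  u_3 · u_2 = 0 (should be 0)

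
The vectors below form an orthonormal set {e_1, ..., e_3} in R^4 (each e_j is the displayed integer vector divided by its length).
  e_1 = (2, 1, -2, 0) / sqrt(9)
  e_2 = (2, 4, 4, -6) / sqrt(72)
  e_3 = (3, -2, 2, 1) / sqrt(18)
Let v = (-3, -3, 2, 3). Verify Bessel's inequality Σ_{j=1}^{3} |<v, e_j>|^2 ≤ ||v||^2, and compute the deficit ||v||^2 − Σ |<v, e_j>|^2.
Σ |<v, e_j>|^2 = 275/9; ||v||^2 = 31; deficit = 4/9

Write each e_j = u_j / sqrt(<u_j, u_j>) where u_j is the displayed integer vector. Then <v, e_j> = <v, u_j> / sqrt(<u_j, u_j>), so |<v, e_j>|^2 = <v, u_j>^2 / <u_j, u_j>.
Coefficients: <v, e_1> = -13/sqrt(9), <v, e_2> = -28/sqrt(72), <v, e_3> = 4/sqrt(18).
Square and sum: Σ |<v, e_j>|^2 = 275/9.
Compute ||v||^2 = v·v = 31.
Deficit = 31 − 275/9 = 4/9 ≥ 0, confirming Bessel's inequality. (The deficit equals ||v − Σ <v,e_j> e_j||^2, the squared distance from v to span{e_j}.)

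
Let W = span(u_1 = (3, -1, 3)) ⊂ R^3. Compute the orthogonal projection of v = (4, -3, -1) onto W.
proj_W(v) = (36/19, -12/19, 36/19)

Set up U = [u_1 | ... | u_1] ∈ R^(3×1). The projector onto W = col(U) is P = U (U^T U)^(-1) U^T.
Compute U^T U =
  [19],
and U^T v = (12).
Solve U^T U · c = U^T v for the coefficients: c = (12/19). The projection is proj_W(v) = U c.
Check: (v - proj_W(v)) · u_1 = 0  (should be 0).
Result: proj_W(v) = (36/19, -12/19, 36/19).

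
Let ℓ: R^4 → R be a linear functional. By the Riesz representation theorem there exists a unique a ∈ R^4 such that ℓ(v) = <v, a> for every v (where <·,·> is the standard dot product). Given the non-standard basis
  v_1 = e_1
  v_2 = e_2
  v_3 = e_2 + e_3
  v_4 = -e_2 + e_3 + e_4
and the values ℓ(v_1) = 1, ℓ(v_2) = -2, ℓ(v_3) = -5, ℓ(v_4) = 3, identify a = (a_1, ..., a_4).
a = (1, -2, -3, 4)

Write a = (a_1, ..., a_4) in the standard basis. For each basis vector v_i, ℓ(v_i) = <v_i, a> is a linear equation in the a_j's. Collect the n equations into a matrix system V a = ℓ, where row i of V is v_i (expressed in the standard basis). Since V is invertible (lower-triangular with 1s on the diagonal, up to permutation), solve by back-substitution:
  V =
[[1, 0, 0, 0],
 [0, 1, 0, 0],
 [0, 1, 1, 0],
 [0, -1, 1, 1]]
  V a = (1, -2, -5, 3)
Solving gives a = (1, -2, -3, 4).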